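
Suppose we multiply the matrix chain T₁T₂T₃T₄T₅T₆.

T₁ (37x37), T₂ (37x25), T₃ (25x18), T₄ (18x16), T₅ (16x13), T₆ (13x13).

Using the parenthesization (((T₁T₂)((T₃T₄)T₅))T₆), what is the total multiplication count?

(T₁T₂): 37×37 by 37×25 → 37×25, cost 37·37·25 = 34225
(T₃T₄): 25×18 by 18×16 → 25×16, cost 25·18·16 = 7200
((T₃T₄)T₅): 25×16 by 16×13 → 25×13, cost 25·16·13 = 5200; cumulative 12400
((T₁T₂)((T₃T₄)T₅)): 37×25 by 25×13 → 37×13, cost 37·25·13 = 12025; cumulative 58650
(((T₁T₂)((T₃T₄)T₅))T₆): 37×13 by 13×13 → 37×13, cost 37·13·13 = 6253; cumulative 64903
Total: 64903 scalar multiplications.

64903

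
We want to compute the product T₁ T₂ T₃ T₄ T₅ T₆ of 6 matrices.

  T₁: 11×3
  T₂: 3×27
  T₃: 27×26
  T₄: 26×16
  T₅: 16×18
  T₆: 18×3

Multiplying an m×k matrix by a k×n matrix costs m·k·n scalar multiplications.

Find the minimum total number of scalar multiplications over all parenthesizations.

Adjacent pairs: T₁T₂ = 11·3·27 = 891; T₂T₃ = 3·27·26 = 2106; T₃T₄ = 27·26·16 = 11232; T₄T₅ = 26·16·18 = 7488; T₅T₆ = 16·18·3 = 864.
Length 3: T₁..T₃: k=1: 0+2106+11·3·26=2964; k=2: 891+0+11·27·26=8613 → min 2964 | T₂..T₄: k=2: 0+11232+3·27·16=12528; k=3: 2106+0+3·26·16=3354 → min 3354 | T₃..T₅: k=3: 0+7488+27·26·18=20124; k=4: 11232+0+27·16·18=19008 → min 19008 | T₄..T₆: k=4: 0+864+26·16·3=2112; k=5: 7488+0+26·18·3=8892 → min 2112.
Length 4: T₁..T₄: k=1: 0+3354+11·3·16=3882; k=2: 891+11232+11·27·16=16875; k=3: 2964+0+11·26·16=7540 → min 3882 | T₂..T₅: k=2: 0+19008+3·27·18=20466; k=3: 2106+7488+3·26·18=10998; k=4: 3354+0+3·16·18=4218 → min 4218 | T₃..T₆: k=3: 0+2112+27·26·3=4218; k=4: 11232+864+27·16·3=13392; k=5: 19008+0+27·18·3=20466 → min 4218.
Length 5: T₁..T₅: k=1: 0+4218+11·3·18=4812; k=2: 891+19008+11·27·18=25245; k=3: 2964+7488+11·26·18=15600; k=4: 3882+0+11·16·18=7050 → min 4812 | T₂..T₆: k=2: 0+4218+3·27·3=4461; k=3: 2106+2112+3·26·3=4452; k=4: 3354+864+3·16·3=4362; k=5: 4218+0+3·18·3=4380 → min 4362.
Length 6: T₁..T₆: k=1: 0+4362+11·3·3=4461; k=2: 891+4218+11·27·3=6000; k=3: 2964+2112+11·26·3=5934; k=4: 3882+864+11·16·3=5274; k=5: 4812+0+11·18·3=5406 → min 4461.
Optimal order: (T₁ (((T₂ T₃) T₄) (T₅ T₆))) with cost 4461.

4461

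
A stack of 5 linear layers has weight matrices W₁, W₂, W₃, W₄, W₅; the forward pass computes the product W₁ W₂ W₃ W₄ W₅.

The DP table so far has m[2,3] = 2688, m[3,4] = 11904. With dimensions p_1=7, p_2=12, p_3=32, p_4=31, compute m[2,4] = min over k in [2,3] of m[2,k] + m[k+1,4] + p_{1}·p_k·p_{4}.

9632

m[2,4] = min over k∈[2,3] of m[2,k]+m[k+1,4]+p_{1}·p_k·p_{4}.
k=2: 0 + 11904 + 7·12·31 = 14508; k=3: 2688 + 0 + 7·32·31 = 9632.
Minimum: 9632 at k=3.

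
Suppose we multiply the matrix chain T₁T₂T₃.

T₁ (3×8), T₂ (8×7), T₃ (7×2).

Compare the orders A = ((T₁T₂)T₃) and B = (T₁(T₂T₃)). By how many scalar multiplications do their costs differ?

Order A = ((T₁T₂)T₃): (T₁T₂): 3×8 by 8×7 → 3×7, cost 3·8·7 = 168; ((T₁T₂)T₃): 3×7 by 7×2 → 3×2, cost 3·7·2 = 42; cumulative 210. Total 210.
Order B = (T₁(T₂T₃)): (T₂T₃): 8×7 by 7×2 → 8×2, cost 8·7·2 = 112; (T₁(T₂T₃)): 3×8 by 8×2 → 3×2, cost 3·8·2 = 48; cumulative 160. Total 160.
Difference: |210 − 160| = 50.

50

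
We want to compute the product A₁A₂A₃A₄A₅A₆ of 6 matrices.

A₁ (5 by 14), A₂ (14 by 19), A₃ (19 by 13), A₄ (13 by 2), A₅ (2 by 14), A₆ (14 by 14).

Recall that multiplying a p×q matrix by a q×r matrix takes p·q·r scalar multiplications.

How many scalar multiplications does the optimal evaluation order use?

Adjacent pairs: A₁A₂ = 5·14·19 = 1330; A₂A₃ = 14·19·13 = 3458; A₃A₄ = 19·13·2 = 494; A₄A₅ = 13·2·14 = 364; A₅A₆ = 2·14·14 = 392.
Length 3: A₁..A₃: k=1: 0+3458+5·14·13=4368; k=2: 1330+0+5·19·13=2565 → min 2565 | A₂..A₄: k=2: 0+494+14·19·2=1026; k=3: 3458+0+14·13·2=3822 → min 1026 | A₃..A₅: k=3: 0+364+19·13·14=3822; k=4: 494+0+19·2·14=1026 → min 1026 | A₄..A₆: k=4: 0+392+13·2·14=756; k=5: 364+0+13·14·14=2912 → min 756.
Length 4: A₁..A₄: k=1: 0+1026+5·14·2=1166; k=2: 1330+494+5·19·2=2014; k=3: 2565+0+5·13·2=2695 → min 1166 | A₂..A₅: k=2: 0+1026+14·19·14=4750; k=3: 3458+364+14·13·14=6370; k=4: 1026+0+14·2·14=1418 → min 1418 | A₃..A₆: k=3: 0+756+19·13·14=4214; k=4: 494+392+19·2·14=1418; k=5: 1026+0+19·14·14=4750 → min 1418.
Length 5: A₁..A₅: k=1: 0+1418+5·14·14=2398; k=2: 1330+1026+5·19·14=3686; k=3: 2565+364+5·13·14=3839; k=4: 1166+0+5·2·14=1306 → min 1306 | A₂..A₆: k=2: 0+1418+14·19·14=5142; k=3: 3458+756+14·13·14=6762; k=4: 1026+392+14·2·14=1810; k=5: 1418+0+14·14·14=4162 → min 1810.
Length 6: A₁..A₆: k=1: 0+1810+5·14·14=2790; k=2: 1330+1418+5·19·14=4078; k=3: 2565+756+5·13·14=4231; k=4: 1166+392+5·2·14=1698; k=5: 1306+0+5·14·14=2286 → min 1698.
Optimal order: ((A₁(A₂(A₃A₄)))(A₅A₆)) with cost 1698.

1698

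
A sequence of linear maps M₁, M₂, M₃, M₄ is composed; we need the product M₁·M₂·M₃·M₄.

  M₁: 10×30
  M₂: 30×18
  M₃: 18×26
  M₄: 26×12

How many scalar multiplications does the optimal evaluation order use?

13176

Adjacent pairs: M₁M₂ = 10·30·18 = 5400; M₂M₃ = 30·18·26 = 14040; M₃M₄ = 18·26·12 = 5616.
Length 3: M₁..M₃: k=1: 0+14040+10·30·26=21840; k=2: 5400+0+10·18·26=10080 → min 10080 | M₂..M₄: k=2: 0+5616+30·18·12=12096; k=3: 14040+0+30·26·12=23400 → min 12096.
Length 4: M₁..M₄: k=1: 0+12096+10·30·12=15696; k=2: 5400+5616+10·18·12=13176; k=3: 10080+0+10·26·12=13200 → min 13176.
Optimal order: ((M₁·M₂)·(M₃·M₄)) with cost 13176.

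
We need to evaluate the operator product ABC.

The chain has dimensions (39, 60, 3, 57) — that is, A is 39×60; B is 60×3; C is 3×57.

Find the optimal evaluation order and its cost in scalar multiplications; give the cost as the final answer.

13689

(A(BC)): cost 143640.
((AB)C): cost 13689.
Optimal: ((AB)C) with cost 13689.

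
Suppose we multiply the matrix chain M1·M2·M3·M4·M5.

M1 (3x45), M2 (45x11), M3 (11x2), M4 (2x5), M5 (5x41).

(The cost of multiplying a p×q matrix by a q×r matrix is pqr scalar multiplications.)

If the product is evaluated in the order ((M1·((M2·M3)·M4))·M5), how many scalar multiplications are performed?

(M2·M3): 45×11 by 11×2 → 45×2, cost 45·11·2 = 990
((M2·M3)·M4): 45×2 by 2×5 → 45×5, cost 45·2·5 = 450; cumulative 1440
(M1·((M2·M3)·M4)): 3×45 by 45×5 → 3×5, cost 3·45·5 = 675; cumulative 2115
((M1·((M2·M3)·M4))·M5): 3×5 by 5×41 → 3×41, cost 3·5·41 = 615; cumulative 2730
Total: 2730 scalar multiplications.

2730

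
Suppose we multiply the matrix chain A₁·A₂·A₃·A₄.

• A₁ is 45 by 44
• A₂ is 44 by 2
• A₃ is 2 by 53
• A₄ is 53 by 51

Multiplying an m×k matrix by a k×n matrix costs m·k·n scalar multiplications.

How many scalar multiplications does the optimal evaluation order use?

13956

Adjacent pairs: A₁A₂ = 45·44·2 = 3960; A₂A₃ = 44·2·53 = 4664; A₃A₄ = 2·53·51 = 5406.
Length 3: A₁..A₃: k=1: 0+4664+45·44·53=109604; k=2: 3960+0+45·2·53=8730 → min 8730 | A₂..A₄: k=2: 0+5406+44·2·51=9894; k=3: 4664+0+44·53·51=123596 → min 9894.
Length 4: A₁..A₄: k=1: 0+9894+45·44·51=110874; k=2: 3960+5406+45·2·51=13956; k=3: 8730+0+45·53·51=130365 → min 13956.
Optimal order: ((A₁·A₂)·(A₃·A₄)) with cost 13956.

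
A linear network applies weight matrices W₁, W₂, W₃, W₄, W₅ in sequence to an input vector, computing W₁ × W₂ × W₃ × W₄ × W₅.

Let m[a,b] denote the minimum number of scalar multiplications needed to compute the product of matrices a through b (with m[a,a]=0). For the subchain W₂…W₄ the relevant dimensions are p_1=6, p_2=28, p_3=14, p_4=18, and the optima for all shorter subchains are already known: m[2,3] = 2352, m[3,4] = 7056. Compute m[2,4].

m[2,4] = min over k∈[2,3] of m[2,k]+m[k+1,4]+p_{1}·p_k·p_{4}.
k=2: 0 + 7056 + 6·28·18 = 10080; k=3: 2352 + 0 + 6·14·18 = 3864.
Minimum: 3864 at k=3.

3864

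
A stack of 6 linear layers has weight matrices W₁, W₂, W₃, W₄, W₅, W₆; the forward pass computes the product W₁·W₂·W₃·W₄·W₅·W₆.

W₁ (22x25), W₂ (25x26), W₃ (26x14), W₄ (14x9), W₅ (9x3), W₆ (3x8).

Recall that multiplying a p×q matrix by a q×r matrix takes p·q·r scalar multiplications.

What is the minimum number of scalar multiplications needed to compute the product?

5598

Adjacent pairs: W₁W₂ = 22·25·26 = 14300; W₂W₃ = 25·26·14 = 9100; W₃W₄ = 26·14·9 = 3276; W₄W₅ = 14·9·3 = 378; W₅W₆ = 9·3·8 = 216.
Length 3: W₁..W₃: k=1: 0+9100+22·25·14=16800; k=2: 14300+0+22·26·14=22308 → min 16800 | W₂..W₄: k=2: 0+3276+25·26·9=9126; k=3: 9100+0+25·14·9=12250 → min 9126 | W₃..W₅: k=3: 0+378+26·14·3=1470; k=4: 3276+0+26·9·3=3978 → min 1470 | W₄..W₆: k=4: 0+216+14·9·8=1224; k=5: 378+0+14·3·8=714 → min 714.
Length 4: W₁..W₄: k=1: 0+9126+22·25·9=14076; k=2: 14300+3276+22·26·9=22724; k=3: 16800+0+22·14·9=19572 → min 14076 | W₂..W₅: k=2: 0+1470+25·26·3=3420; k=3: 9100+378+25·14·3=10528; k=4: 9126+0+25·9·3=9801 → min 3420 | W₃..W₆: k=3: 0+714+26·14·8=3626; k=4: 3276+216+26·9·8=5364; k=5: 1470+0+26·3·8=2094 → min 2094.
Length 5: W₁..W₅: k=1: 0+3420+22·25·3=5070; k=2: 14300+1470+22·26·3=17486; k=3: 16800+378+22·14·3=18102; k=4: 14076+0+22·9·3=14670 → min 5070 | W₂..W₆: k=2: 0+2094+25·26·8=7294; k=3: 9100+714+25·14·8=12614; k=4: 9126+216+25·9·8=11142; k=5: 3420+0+25·3·8=4020 → min 4020.
Length 6: W₁..W₆: k=1: 0+4020+22·25·8=8420; k=2: 14300+2094+22·26·8=20970; k=3: 16800+714+22·14·8=19978; k=4: 14076+216+22·9·8=15876; k=5: 5070+0+22·3·8=5598 → min 5598.
Optimal order: ((W₁·(W₂·(W₃·(W₄·W₅))))·W₆) with cost 5598.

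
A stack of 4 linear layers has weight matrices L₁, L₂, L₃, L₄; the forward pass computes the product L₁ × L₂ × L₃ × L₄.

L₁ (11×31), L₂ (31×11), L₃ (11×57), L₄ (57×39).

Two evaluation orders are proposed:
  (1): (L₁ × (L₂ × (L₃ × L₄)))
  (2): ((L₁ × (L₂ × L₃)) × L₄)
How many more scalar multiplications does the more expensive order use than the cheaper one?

12276

Order (1) = (L₁ × (L₂ × (L₃ × L₄))): (L₃ × L₄): 11×57 by 57×39 → 11×39, cost 11·57·39 = 24453; (L₂ × (L₃ × L₄)): 31×11 by 11×39 → 31×39, cost 31·11·39 = 13299; cumulative 37752; (L₁ × (L₂ × (L₃ × L₄))): 11×31 by 31×39 → 11×39, cost 11·31·39 = 13299; cumulative 51051. Total 51051.
Order (2) = ((L₁ × (L₂ × L₃)) × L₄): (L₂ × L₃): 31×11 by 11×57 → 31×57, cost 31·11·57 = 19437; (L₁ × (L₂ × L₃)): 11×31 by 31×57 → 11×57, cost 11·31·57 = 19437; cumulative 38874; ((L₁ × (L₂ × L₃)) × L₄): 11×57 by 57×39 → 11×39, cost 11·57·39 = 24453; cumulative 63327. Total 63327.
Difference: |51051 − 63327| = 12276.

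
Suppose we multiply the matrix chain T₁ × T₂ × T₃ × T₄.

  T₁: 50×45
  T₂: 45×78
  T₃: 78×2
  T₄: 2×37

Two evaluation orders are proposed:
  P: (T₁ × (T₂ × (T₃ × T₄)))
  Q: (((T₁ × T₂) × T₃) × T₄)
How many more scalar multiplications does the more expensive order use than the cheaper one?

Order P = (T₁ × (T₂ × (T₃ × T₄))): (T₃ × T₄): 78×2 by 2×37 → 78×37, cost 78·2·37 = 5772; (T₂ × (T₃ × T₄)): 45×78 by 78×37 → 45×37, cost 45·78·37 = 129870; cumulative 135642; (T₁ × (T₂ × (T₃ × T₄))): 50×45 by 45×37 → 50×37, cost 50·45·37 = 83250; cumulative 218892. Total 218892.
Order Q = (((T₁ × T₂) × T₃) × T₄): (T₁ × T₂): 50×45 by 45×78 → 50×78, cost 50·45·78 = 175500; ((T₁ × T₂) × T₃): 50×78 by 78×2 → 50×2, cost 50·78·2 = 7800; cumulative 183300; (((T₁ × T₂) × T₃) × T₄): 50×2 by 2×37 → 50×37, cost 50·2·37 = 3700; cumulative 187000. Total 187000.
Difference: |218892 − 187000| = 31892.

31892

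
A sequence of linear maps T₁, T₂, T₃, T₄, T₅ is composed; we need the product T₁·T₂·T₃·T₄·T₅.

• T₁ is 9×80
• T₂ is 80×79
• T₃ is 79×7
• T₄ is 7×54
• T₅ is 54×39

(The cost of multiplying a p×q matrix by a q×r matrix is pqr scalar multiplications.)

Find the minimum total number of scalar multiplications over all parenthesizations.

Adjacent pairs: T₁T₂ = 9·80·79 = 56880; T₂T₃ = 80·79·7 = 44240; T₃T₄ = 79·7·54 = 29862; T₄T₅ = 7·54·39 = 14742.
Length 3: T₁..T₃: k=1: 0+44240+9·80·7=49280; k=2: 56880+0+9·79·7=61857 → min 49280 | T₂..T₄: k=2: 0+29862+80·79·54=371142; k=3: 44240+0+80·7·54=74480 → min 74480 | T₃..T₅: k=3: 0+14742+79·7·39=36309; k=4: 29862+0+79·54·39=196236 → min 36309.
Length 4: T₁..T₄: k=1: 0+74480+9·80·54=113360; k=2: 56880+29862+9·79·54=125136; k=3: 49280+0+9·7·54=52682 → min 52682 | T₂..T₅: k=2: 0+36309+80·79·39=282789; k=3: 44240+14742+80·7·39=80822; k=4: 74480+0+80·54·39=242960 → min 80822.
Length 5: T₁..T₅: k=1: 0+80822+9·80·39=108902; k=2: 56880+36309+9·79·39=120918; k=3: 49280+14742+9·7·39=66479; k=4: 52682+0+9·54·39=71636 → min 66479.
Optimal order: ((T₁·(T₂·T₃))·(T₄·T₅)) with cost 66479.

66479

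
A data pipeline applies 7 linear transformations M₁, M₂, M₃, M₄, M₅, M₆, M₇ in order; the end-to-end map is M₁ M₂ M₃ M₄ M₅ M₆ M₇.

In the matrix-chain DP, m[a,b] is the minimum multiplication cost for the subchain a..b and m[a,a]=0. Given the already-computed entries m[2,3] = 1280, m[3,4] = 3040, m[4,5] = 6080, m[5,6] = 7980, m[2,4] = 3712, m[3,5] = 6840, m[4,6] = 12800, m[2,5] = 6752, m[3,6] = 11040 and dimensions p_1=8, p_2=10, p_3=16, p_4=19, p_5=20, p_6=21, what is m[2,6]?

m[2,6] = min over k∈[2,5] of m[2,k]+m[k+1,6]+p_{1}·p_k·p_{6}.
k=2: 0 + 11040 + 8·10·21 = 12720; k=3: 1280 + 12800 + 8·16·21 = 16768; k=4: 3712 + 7980 + 8·19·21 = 14884; k=5: 6752 + 0 + 8·20·21 = 10112.
Minimum: 10112 at k=5.

10112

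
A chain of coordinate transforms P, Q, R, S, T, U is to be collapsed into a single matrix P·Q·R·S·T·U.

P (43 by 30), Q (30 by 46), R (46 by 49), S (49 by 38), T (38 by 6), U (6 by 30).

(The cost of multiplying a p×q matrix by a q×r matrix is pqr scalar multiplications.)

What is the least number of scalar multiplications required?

48456

Adjacent pairs: PQ = 43·30·46 = 59340; QR = 30·46·49 = 67620; RS = 46·49·38 = 85652; ST = 49·38·6 = 11172; TU = 38·6·30 = 6840.
Length 3: P..R: k=1: 0+67620+43·30·49=130830; k=2: 59340+0+43·46·49=156262 → min 130830 | Q..S: k=2: 0+85652+30·46·38=138092; k=3: 67620+0+30·49·38=123480 → min 123480 | R..T: k=3: 0+11172+46·49·6=24696; k=4: 85652+0+46·38·6=96140 → min 24696 | S..U: k=4: 0+6840+49·38·30=62700; k=5: 11172+0+49·6·30=19992 → min 19992.
Length 4: P..S: k=1: 0+123480+43·30·38=172500; k=2: 59340+85652+43·46·38=220156; k=3: 130830+0+43·49·38=210896 → min 172500 | Q..T: k=2: 0+24696+30·46·6=32976; k=3: 67620+11172+30·49·6=87612; k=4: 123480+0+30·38·6=130320 → min 32976 | R..U: k=3: 0+19992+46·49·30=87612; k=4: 85652+6840+46·38·30=144932; k=5: 24696+0+46·6·30=32976 → min 32976.
Length 5: P..T: k=1: 0+32976+43·30·6=40716; k=2: 59340+24696+43·46·6=95904; k=3: 130830+11172+43·49·6=154644; k=4: 172500+0+43·38·6=182304 → min 40716 | Q..U: k=2: 0+32976+30·46·30=74376; k=3: 67620+19992+30·49·30=131712; k=4: 123480+6840+30·38·30=164520; k=5: 32976+0+30·6·30=38376 → min 38376.
Length 6: P..U: k=1: 0+38376+43·30·30=77076; k=2: 59340+32976+43·46·30=151656; k=3: 130830+19992+43·49·30=214032; k=4: 172500+6840+43·38·30=228360; k=5: 40716+0+43·6·30=48456 → min 48456.
Optimal order: ((P·(Q·(R·(S·T))))·U) with cost 48456.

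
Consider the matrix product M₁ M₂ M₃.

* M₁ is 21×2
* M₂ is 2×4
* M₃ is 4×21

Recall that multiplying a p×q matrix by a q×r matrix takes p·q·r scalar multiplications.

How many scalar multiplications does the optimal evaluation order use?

Order (M₁ (M₂ M₃)): (M₂ M₃): 2×4 by 4×21 → 2×21, cost 2·4·21 = 168; (M₁ (M₂ M₃)): 21×2 by 2×21 → 21×21, cost 21·2·21 = 882; cumulative 1050. Total 1050.
Order ((M₁ M₂) M₃): (M₁ M₂): 21×2 by 2×4 → 21×4, cost 21·2·4 = 168; ((M₁ M₂) M₃): 21×4 by 4×21 → 21×21, cost 21·4·21 = 1764; cumulative 1932. Total 1932.
Minimum: 1050.

1050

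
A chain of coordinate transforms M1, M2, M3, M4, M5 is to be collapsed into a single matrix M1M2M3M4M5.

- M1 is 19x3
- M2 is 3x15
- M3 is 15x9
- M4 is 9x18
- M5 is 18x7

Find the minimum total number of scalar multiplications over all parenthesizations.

1668

Adjacent pairs: M1M2 = 19·3·15 = 855; M2M3 = 3·15·9 = 405; M3M4 = 15·9·18 = 2430; M4M5 = 9·18·7 = 1134.
Length 3: M1..M3: k=1: 0+405+19·3·9=918; k=2: 855+0+19·15·9=3420 → min 918 | M2..M4: k=2: 0+2430+3·15·18=3240; k=3: 405+0+3·9·18=891 → min 891 | M3..M5: k=3: 0+1134+15·9·7=2079; k=4: 2430+0+15·18·7=4320 → min 2079.
Length 4: M1..M4: k=1: 0+891+19·3·18=1917; k=2: 855+2430+19·15·18=8415; k=3: 918+0+19·9·18=3996 → min 1917 | M2..M5: k=2: 0+2079+3·15·7=2394; k=3: 405+1134+3·9·7=1728; k=4: 891+0+3·18·7=1269 → min 1269.
Length 5: M1..M5: k=1: 0+1269+19·3·7=1668; k=2: 855+2079+19·15·7=4929; k=3: 918+1134+19·9·7=3249; k=4: 1917+0+19·18·7=4311 → min 1668.
Optimal order: (M1(((M2M3)M4)M5)) with cost 1668.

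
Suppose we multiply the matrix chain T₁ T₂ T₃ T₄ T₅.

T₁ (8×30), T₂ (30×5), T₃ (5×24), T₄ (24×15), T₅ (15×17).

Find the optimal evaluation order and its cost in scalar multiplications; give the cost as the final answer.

Adjacent pairs: T₁T₂ = 8·30·5 = 1200; T₂T₃ = 30·5·24 = 3600; T₃T₄ = 5·24·15 = 1800; T₄T₅ = 24·15·17 = 6120.
Length 3: T₁..T₃: k=1: 0+3600+8·30·24=9360; k=2: 1200+0+8·5·24=2160 → min 2160 | T₂..T₄: k=2: 0+1800+30·5·15=4050; k=3: 3600+0+30·24·15=14400 → min 4050 | T₃..T₅: k=3: 0+6120+5·24·17=8160; k=4: 1800+0+5·15·17=3075 → min 3075.
Length 4: T₁..T₄: k=1: 0+4050+8·30·15=7650; k=2: 1200+1800+8·5·15=3600; k=3: 2160+0+8·24·15=5040 → min 3600 | T₂..T₅: k=2: 0+3075+30·5·17=5625; k=3: 3600+6120+30·24·17=21960; k=4: 4050+0+30·15·17=11700 → min 5625.
Length 5: T₁..T₅: k=1: 0+5625+8·30·17=9705; k=2: 1200+3075+8·5·17=4955; k=3: 2160+6120+8·24·17=11544; k=4: 3600+0+8·15·17=5640 → min 4955.
Optimal parenthesization: ((T₁ T₂) ((T₃ T₄) T₅)) with cost 4955.

4955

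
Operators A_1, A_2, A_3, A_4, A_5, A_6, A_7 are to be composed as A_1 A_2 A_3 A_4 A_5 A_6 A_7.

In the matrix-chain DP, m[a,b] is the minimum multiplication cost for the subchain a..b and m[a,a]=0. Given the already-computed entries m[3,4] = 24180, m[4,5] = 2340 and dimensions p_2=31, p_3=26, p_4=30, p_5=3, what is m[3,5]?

m[3,5] = min over k∈[3,4] of m[3,k]+m[k+1,5]+p_{2}·p_k·p_{5}.
k=3: 0 + 2340 + 31·26·3 = 4758; k=4: 24180 + 0 + 31·30·3 = 26970.
Minimum: 4758 at k=3.

4758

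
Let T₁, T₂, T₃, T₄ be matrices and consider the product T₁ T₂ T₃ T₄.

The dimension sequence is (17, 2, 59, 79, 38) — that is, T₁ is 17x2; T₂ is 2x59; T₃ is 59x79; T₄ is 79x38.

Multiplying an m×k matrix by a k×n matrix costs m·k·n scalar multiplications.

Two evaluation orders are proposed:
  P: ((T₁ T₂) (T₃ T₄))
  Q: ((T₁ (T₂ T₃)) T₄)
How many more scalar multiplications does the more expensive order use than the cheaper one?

Order P = ((T₁ T₂) (T₃ T₄)): (T₁ T₂): 17×2 by 2×59 → 17×59, cost 17·2·59 = 2006; (T₃ T₄): 59×79 by 79×38 → 59×38, cost 59·79·38 = 177118; ((T₁ T₂) (T₃ T₄)): 17×59 by 59×38 → 17×38, cost 17·59·38 = 38114; cumulative 217238. Total 217238.
Order Q = ((T₁ (T₂ T₃)) T₄): (T₂ T₃): 2×59 by 59×79 → 2×79, cost 2·59·79 = 9322; (T₁ (T₂ T₃)): 17×2 by 2×79 → 17×79, cost 17·2·79 = 2686; cumulative 12008; ((T₁ (T₂ T₃)) T₄): 17×79 by 79×38 → 17×38, cost 17·79·38 = 51034; cumulative 63042. Total 63042.
Difference: |217238 − 63042| = 154196.

154196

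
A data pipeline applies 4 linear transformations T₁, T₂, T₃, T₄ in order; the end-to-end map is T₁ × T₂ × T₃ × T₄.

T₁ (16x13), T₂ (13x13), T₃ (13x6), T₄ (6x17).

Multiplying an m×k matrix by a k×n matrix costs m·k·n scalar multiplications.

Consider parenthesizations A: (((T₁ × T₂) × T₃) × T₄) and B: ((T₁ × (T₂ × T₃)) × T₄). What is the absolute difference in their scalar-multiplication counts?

Order A = (((T₁ × T₂) × T₃) × T₄): (T₁ × T₂): 16×13 by 13×13 → 16×13, cost 16·13·13 = 2704; ((T₁ × T₂) × T₃): 16×13 by 13×6 → 16×6, cost 16·13·6 = 1248; cumulative 3952; (((T₁ × T₂) × T₃) × T₄): 16×6 by 6×17 → 16×17, cost 16·6·17 = 1632; cumulative 5584. Total 5584.
Order B = ((T₁ × (T₂ × T₃)) × T₄): (T₂ × T₃): 13×13 by 13×6 → 13×6, cost 13·13·6 = 1014; (T₁ × (T₂ × T₃)): 16×13 by 13×6 → 16×6, cost 16·13·6 = 1248; cumulative 2262; ((T₁ × (T₂ × T₃)) × T₄): 16×6 by 6×17 → 16×17, cost 16·6·17 = 1632; cumulative 3894. Total 3894.
Difference: |5584 − 3894| = 1690.

1690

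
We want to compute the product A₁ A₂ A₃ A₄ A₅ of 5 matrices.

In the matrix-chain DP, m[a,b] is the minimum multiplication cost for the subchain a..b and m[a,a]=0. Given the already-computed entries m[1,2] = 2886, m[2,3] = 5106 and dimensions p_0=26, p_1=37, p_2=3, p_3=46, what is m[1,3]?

m[1,3] = min over k∈[1,2] of m[1,k]+m[k+1,3]+p_{0}·p_k·p_{3}.
k=1: 0 + 5106 + 26·37·46 = 49358; k=2: 2886 + 0 + 26·3·46 = 6474.
Minimum: 6474 at k=2.

6474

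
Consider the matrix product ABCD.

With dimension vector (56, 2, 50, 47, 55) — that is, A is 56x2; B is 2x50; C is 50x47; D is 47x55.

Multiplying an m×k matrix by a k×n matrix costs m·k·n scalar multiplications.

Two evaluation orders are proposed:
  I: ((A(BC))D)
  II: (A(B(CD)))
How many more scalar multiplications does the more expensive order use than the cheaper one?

Order I = ((A(BC))D): (BC): 2×50 by 50×47 → 2×47, cost 2·50·47 = 4700; (A(BC)): 56×2 by 2×47 → 56×47, cost 56·2·47 = 5264; cumulative 9964; ((A(BC))D): 56×47 by 47×55 → 56×55, cost 56·47·55 = 144760; cumulative 154724. Total 154724.
Order II = (A(B(CD))): (CD): 50×47 by 47×55 → 50×55, cost 50·47·55 = 129250; (B(CD)): 2×50 by 50×55 → 2×55, cost 2·50·55 = 5500; cumulative 134750; (A(B(CD))): 56×2 by 2×55 → 56×55, cost 56·2·55 = 6160; cumulative 140910. Total 140910.
Difference: |154724 − 140910| = 13814.

13814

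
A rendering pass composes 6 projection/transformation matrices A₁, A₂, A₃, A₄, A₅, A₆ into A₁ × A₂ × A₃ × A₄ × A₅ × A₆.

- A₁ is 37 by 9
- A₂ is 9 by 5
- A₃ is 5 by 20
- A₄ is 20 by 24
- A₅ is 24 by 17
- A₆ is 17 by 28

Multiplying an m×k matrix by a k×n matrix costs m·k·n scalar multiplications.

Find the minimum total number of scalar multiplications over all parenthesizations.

13665

Adjacent pairs: A₁A₂ = 37·9·5 = 1665; A₂A₃ = 9·5·20 = 900; A₃A₄ = 5·20·24 = 2400; A₄A₅ = 20·24·17 = 8160; A₅A₆ = 24·17·28 = 11424.
Length 3: A₁..A₃: k=1: 0+900+37·9·20=7560; k=2: 1665+0+37·5·20=5365 → min 5365 | A₂..A₄: k=2: 0+2400+9·5·24=3480; k=3: 900+0+9·20·24=5220 → min 3480 | A₃..A₅: k=3: 0+8160+5·20·17=9860; k=4: 2400+0+5·24·17=4440 → min 4440 | A₄..A₆: k=4: 0+11424+20·24·28=24864; k=5: 8160+0+20·17·28=17680 → min 17680.
Length 4: A₁..A₄: k=1: 0+3480+37·9·24=11472; k=2: 1665+2400+37·5·24=8505; k=3: 5365+0+37·20·24=23125 → min 8505 | A₂..A₅: k=2: 0+4440+9·5·17=5205; k=3: 900+8160+9·20·17=12120; k=4: 3480+0+9·24·17=7152 → min 5205 | A₃..A₆: k=3: 0+17680+5·20·28=20480; k=4: 2400+11424+5·24·28=17184; k=5: 4440+0+5·17·28=6820 → min 6820.
Length 5: A₁..A₅: k=1: 0+5205+37·9·17=10866; k=2: 1665+4440+37·5·17=9250; k=3: 5365+8160+37·20·17=26105; k=4: 8505+0+37·24·17=23601 → min 9250 | A₂..A₆: k=2: 0+6820+9·5·28=8080; k=3: 900+17680+9·20·28=23620; k=4: 3480+11424+9·24·28=20952; k=5: 5205+0+9·17·28=9489 → min 8080.
Length 6: A₁..A₆: k=1: 0+8080+37·9·28=17404; k=2: 1665+6820+37·5·28=13665; k=3: 5365+17680+37·20·28=43765; k=4: 8505+11424+37·24·28=44793; k=5: 9250+0+37·17·28=26862 → min 13665.
Optimal order: ((A₁ × A₂) × (((A₃ × A₄) × A₅) × A₆)) with cost 13665.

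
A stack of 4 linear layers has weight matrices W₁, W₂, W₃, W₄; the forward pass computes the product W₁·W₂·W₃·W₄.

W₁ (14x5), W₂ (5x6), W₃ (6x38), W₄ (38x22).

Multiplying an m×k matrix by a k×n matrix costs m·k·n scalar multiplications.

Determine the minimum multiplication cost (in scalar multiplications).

Adjacent pairs: W₁W₂ = 14·5·6 = 420; W₂W₃ = 5·6·38 = 1140; W₃W₄ = 6·38·22 = 5016.
Length 3: W₁..W₃: k=1: 0+1140+14·5·38=3800; k=2: 420+0+14·6·38=3612 → min 3612 | W₂..W₄: k=2: 0+5016+5·6·22=5676; k=3: 1140+0+5·38·22=5320 → min 5320.
Length 4: W₁..W₄: k=1: 0+5320+14·5·22=6860; k=2: 420+5016+14·6·22=7284; k=3: 3612+0+14·38·22=15316 → min 6860.
Optimal order: (W₁·((W₂·W₃)·W₄)) with cost 6860.

6860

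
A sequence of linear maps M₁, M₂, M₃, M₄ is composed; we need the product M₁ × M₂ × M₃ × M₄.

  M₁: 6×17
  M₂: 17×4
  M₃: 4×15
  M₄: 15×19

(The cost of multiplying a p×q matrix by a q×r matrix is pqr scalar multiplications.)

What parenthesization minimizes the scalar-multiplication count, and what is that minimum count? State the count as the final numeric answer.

2004

Adjacent pairs: M₁M₂ = 6·17·4 = 408; M₂M₃ = 17·4·15 = 1020; M₃M₄ = 4·15·19 = 1140.
Length 3: M₁..M₃: k=1: 0+1020+6·17·15=2550; k=2: 408+0+6·4·15=768 → min 768 | M₂..M₄: k=2: 0+1140+17·4·19=2432; k=3: 1020+0+17·15·19=5865 → min 2432.
Length 4: M₁..M₄: k=1: 0+2432+6·17·19=4370; k=2: 408+1140+6·4·19=2004; k=3: 768+0+6·15·19=2478 → min 2004.
Optimal parenthesization: ((M₁ × M₂) × (M₃ × M₄)) with cost 2004.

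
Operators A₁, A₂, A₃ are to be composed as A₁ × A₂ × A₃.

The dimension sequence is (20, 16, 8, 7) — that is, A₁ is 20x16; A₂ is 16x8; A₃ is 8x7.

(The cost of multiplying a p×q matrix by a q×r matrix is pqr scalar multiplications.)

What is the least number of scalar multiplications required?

Order (A₁ × (A₂ × A₃)): (A₂ × A₃): 16×8 by 8×7 → 16×7, cost 16·8·7 = 896; (A₁ × (A₂ × A₃)): 20×16 by 16×7 → 20×7, cost 20·16·7 = 2240; cumulative 3136. Total 3136.
Order ((A₁ × A₂) × A₃): (A₁ × A₂): 20×16 by 16×8 → 20×8, cost 20·16·8 = 2560; ((A₁ × A₂) × A₃): 20×8 by 8×7 → 20×7, cost 20·8·7 = 1120; cumulative 3680. Total 3680.
Minimum: 3136.

3136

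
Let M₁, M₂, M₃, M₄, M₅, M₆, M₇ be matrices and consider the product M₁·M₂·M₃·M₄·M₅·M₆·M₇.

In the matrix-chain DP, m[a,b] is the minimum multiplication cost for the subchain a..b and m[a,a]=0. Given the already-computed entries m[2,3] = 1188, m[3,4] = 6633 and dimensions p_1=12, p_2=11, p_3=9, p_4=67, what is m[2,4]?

8424

m[2,4] = min over k∈[2,3] of m[2,k]+m[k+1,4]+p_{1}·p_k·p_{4}.
k=2: 0 + 6633 + 12·11·67 = 15477; k=3: 1188 + 0 + 12·9·67 = 8424.
Minimum: 8424 at k=3.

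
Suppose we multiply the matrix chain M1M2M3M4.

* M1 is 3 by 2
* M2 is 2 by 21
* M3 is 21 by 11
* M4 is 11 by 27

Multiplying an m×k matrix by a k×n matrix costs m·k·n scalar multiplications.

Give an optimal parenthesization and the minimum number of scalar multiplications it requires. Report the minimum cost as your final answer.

1218

Adjacent pairs: M1M2 = 3·2·21 = 126; M2M3 = 2·21·11 = 462; M3M4 = 21·11·27 = 6237.
Length 3: M1..M3: k=1: 0+462+3·2·11=528; k=2: 126+0+3·21·11=819 → min 528 | M2..M4: k=2: 0+6237+2·21·27=7371; k=3: 462+0+2·11·27=1056 → min 1056.
Length 4: M1..M4: k=1: 0+1056+3·2·27=1218; k=2: 126+6237+3·21·27=8064; k=3: 528+0+3·11·27=1419 → min 1218.
Optimal parenthesization: (M1((M2M3)M4)) with cost 1218.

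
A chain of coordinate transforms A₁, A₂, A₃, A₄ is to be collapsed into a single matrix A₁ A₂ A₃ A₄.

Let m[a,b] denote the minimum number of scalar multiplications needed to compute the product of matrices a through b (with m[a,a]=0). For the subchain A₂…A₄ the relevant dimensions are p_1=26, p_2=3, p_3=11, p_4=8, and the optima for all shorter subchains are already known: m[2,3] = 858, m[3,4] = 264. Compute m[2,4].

888

m[2,4] = min over k∈[2,3] of m[2,k]+m[k+1,4]+p_{1}·p_k·p_{4}.
k=2: 0 + 264 + 26·3·8 = 888; k=3: 858 + 0 + 26·11·8 = 3146.
Minimum: 888 at k=2.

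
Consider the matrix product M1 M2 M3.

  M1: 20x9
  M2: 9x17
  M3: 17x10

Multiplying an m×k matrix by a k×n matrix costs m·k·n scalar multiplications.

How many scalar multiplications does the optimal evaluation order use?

3330

Order (M1 (M2 M3)): (M2 M3): 9×17 by 17×10 → 9×10, cost 9·17·10 = 1530; (M1 (M2 M3)): 20×9 by 9×10 → 20×10, cost 20·9·10 = 1800; cumulative 3330. Total 3330.
Order ((M1 M2) M3): (M1 M2): 20×9 by 9×17 → 20×17, cost 20·9·17 = 3060; ((M1 M2) M3): 20×17 by 17×10 → 20×10, cost 20·17·10 = 3400; cumulative 6460. Total 6460.
Minimum: 3330.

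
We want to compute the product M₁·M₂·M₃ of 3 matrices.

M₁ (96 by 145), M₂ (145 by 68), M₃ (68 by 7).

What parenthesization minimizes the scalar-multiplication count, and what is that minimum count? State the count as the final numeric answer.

(M₁·(M₂·M₃)): cost 166460.
((M₁·M₂)·M₃): cost 992256.
Optimal: (M₁·(M₂·M₃)) with cost 166460.

166460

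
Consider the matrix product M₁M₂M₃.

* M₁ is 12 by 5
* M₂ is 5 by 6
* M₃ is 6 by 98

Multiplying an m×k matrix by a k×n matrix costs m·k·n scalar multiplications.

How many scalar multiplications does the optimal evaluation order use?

7416

Order (M₁(M₂M₃)): (M₂M₃): 5×6 by 6×98 → 5×98, cost 5·6·98 = 2940; (M₁(M₂M₃)): 12×5 by 5×98 → 12×98, cost 12·5·98 = 5880; cumulative 8820. Total 8820.
Order ((M₁M₂)M₃): (M₁M₂): 12×5 by 5×6 → 12×6, cost 12·5·6 = 360; ((M₁M₂)M₃): 12×6 by 6×98 → 12×98, cost 12·6·98 = 7056; cumulative 7416. Total 7416.
Minimum: 7416.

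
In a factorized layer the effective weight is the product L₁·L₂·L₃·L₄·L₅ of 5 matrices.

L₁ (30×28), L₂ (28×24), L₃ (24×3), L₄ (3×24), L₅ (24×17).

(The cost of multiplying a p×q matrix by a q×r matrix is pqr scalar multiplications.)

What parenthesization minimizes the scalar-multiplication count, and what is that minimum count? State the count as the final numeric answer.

Adjacent pairs: L₁L₂ = 30·28·24 = 20160; L₂L₃ = 28·24·3 = 2016; L₃L₄ = 24·3·24 = 1728; L₄L₅ = 3·24·17 = 1224.
Length 3: L₁..L₃: k=1: 0+2016+30·28·3=4536; k=2: 20160+0+30·24·3=22320 → min 4536 | L₂..L₄: k=2: 0+1728+28·24·24=17856; k=3: 2016+0+28·3·24=4032 → min 4032 | L₃..L₅: k=3: 0+1224+24·3·17=2448; k=4: 1728+0+24·24·17=11520 → min 2448.
Length 4: L₁..L₄: k=1: 0+4032+30·28·24=24192; k=2: 20160+1728+30·24·24=39168; k=3: 4536+0+30·3·24=6696 → min 6696 | L₂..L₅: k=2: 0+2448+28·24·17=13872; k=3: 2016+1224+28·3·17=4668; k=4: 4032+0+28·24·17=15456 → min 4668.
Length 5: L₁..L₅: k=1: 0+4668+30·28·17=18948; k=2: 20160+2448+30·24·17=34848; k=3: 4536+1224+30·3·17=7290; k=4: 6696+0+30·24·17=18936 → min 7290.
Optimal parenthesization: ((L₁·(L₂·L₃))·(L₄·L₅)) with cost 7290.

7290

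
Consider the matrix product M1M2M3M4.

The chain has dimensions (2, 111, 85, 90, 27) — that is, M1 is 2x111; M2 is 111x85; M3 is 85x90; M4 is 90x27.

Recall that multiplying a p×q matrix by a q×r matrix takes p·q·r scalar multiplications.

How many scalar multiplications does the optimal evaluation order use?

Adjacent pairs: M1M2 = 2·111·85 = 18870; M2M3 = 111·85·90 = 849150; M3M4 = 85·90·27 = 206550.
Length 3: M1..M3: k=1: 0+849150+2·111·90=869130; k=2: 18870+0+2·85·90=34170 → min 34170 | M2..M4: k=2: 0+206550+111·85·27=461295; k=3: 849150+0+111·90·27=1118880 → min 461295.
Length 4: M1..M4: k=1: 0+461295+2·111·27=467289; k=2: 18870+206550+2·85·27=230010; k=3: 34170+0+2·90·27=39030 → min 39030.
Optimal order: (((M1M2)M3)M4) with cost 39030.

39030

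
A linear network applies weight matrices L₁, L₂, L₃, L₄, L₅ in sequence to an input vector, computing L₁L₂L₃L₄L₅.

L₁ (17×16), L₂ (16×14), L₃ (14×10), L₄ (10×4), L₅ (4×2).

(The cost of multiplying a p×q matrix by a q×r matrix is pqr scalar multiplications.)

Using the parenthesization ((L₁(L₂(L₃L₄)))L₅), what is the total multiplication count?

(L₃L₄): 14×10 by 10×4 → 14×4, cost 14·10·4 = 560
(L₂(L₃L₄)): 16×14 by 14×4 → 16×4, cost 16·14·4 = 896; cumulative 1456
(L₁(L₂(L₃L₄))): 17×16 by 16×4 → 17×4, cost 17·16·4 = 1088; cumulative 2544
((L₁(L₂(L₃L₄)))L₅): 17×4 by 4×2 → 17×2, cost 17·4·2 = 136; cumulative 2680
Total: 2680 scalar multiplications.

2680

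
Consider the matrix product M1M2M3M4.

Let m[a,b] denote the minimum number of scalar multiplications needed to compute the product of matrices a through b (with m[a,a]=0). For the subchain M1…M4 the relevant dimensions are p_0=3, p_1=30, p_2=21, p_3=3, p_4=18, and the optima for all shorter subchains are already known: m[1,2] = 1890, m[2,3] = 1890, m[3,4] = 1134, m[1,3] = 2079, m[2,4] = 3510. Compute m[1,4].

2241

m[1,4] = min over k∈[1,3] of m[1,k]+m[k+1,4]+p_{0}·p_k·p_{4}.
k=1: 0 + 3510 + 3·30·18 = 5130; k=2: 1890 + 1134 + 3·21·18 = 4158; k=3: 2079 + 0 + 3·3·18 = 2241.
Minimum: 2241 at k=3.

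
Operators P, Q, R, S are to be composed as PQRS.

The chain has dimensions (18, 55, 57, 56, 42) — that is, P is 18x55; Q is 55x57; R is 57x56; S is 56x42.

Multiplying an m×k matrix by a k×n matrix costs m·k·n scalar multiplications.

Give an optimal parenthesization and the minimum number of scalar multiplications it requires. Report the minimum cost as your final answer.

156222

Adjacent pairs: PQ = 18·55·57 = 56430; QR = 55·57·56 = 175560; RS = 57·56·42 = 134064.
Length 3: P..R: k=1: 0+175560+18·55·56=231000; k=2: 56430+0+18·57·56=113886 → min 113886 | Q..S: k=2: 0+134064+55·57·42=265734; k=3: 175560+0+55·56·42=304920 → min 265734.
Length 4: P..S: k=1: 0+265734+18·55·42=307314; k=2: 56430+134064+18·57·42=233586; k=3: 113886+0+18·56·42=156222 → min 156222.
Optimal parenthesization: (((PQ)R)S) with cost 156222.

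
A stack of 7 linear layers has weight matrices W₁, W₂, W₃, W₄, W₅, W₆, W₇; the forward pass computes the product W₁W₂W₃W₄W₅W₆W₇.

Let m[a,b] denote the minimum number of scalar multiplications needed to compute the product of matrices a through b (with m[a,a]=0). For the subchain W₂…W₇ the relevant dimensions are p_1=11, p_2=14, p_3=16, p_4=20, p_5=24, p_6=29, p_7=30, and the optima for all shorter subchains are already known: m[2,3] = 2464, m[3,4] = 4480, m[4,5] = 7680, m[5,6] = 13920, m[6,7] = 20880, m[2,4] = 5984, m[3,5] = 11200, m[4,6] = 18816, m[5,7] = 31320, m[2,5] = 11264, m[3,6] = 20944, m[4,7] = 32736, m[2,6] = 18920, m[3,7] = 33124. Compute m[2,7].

28490

m[2,7] = min over k∈[2,6] of m[2,k]+m[k+1,7]+p_{1}·p_k·p_{7}.
k=2: 0 + 33124 + 11·14·30 = 37744; k=3: 2464 + 32736 + 11·16·30 = 40480; k=4: 5984 + 31320 + 11·20·30 = 43904; k=5: 11264 + 20880 + 11·24·30 = 40064; k=6: 18920 + 0 + 11·29·30 = 28490.
Minimum: 28490 at k=6.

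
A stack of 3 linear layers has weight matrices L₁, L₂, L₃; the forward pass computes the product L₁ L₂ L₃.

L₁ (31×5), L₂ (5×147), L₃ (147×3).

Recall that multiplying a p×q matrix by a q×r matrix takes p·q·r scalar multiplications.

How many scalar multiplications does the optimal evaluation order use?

2670

Order (L₁ (L₂ L₃)): (L₂ L₃): 5×147 by 147×3 → 5×3, cost 5·147·3 = 2205; (L₁ (L₂ L₃)): 31×5 by 5×3 → 31×3, cost 31·5·3 = 465; cumulative 2670. Total 2670.
Order ((L₁ L₂) L₃): (L₁ L₂): 31×5 by 5×147 → 31×147, cost 31·5·147 = 22785; ((L₁ L₂) L₃): 31×147 by 147×3 → 31×3, cost 31·147·3 = 13671; cumulative 36456. Total 36456.
Minimum: 2670.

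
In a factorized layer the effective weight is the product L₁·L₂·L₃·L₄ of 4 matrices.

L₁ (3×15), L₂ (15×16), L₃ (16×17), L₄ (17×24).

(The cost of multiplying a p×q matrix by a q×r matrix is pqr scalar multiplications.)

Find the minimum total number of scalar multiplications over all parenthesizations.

Adjacent pairs: L₁L₂ = 3·15·16 = 720; L₂L₃ = 15·16·17 = 4080; L₃L₄ = 16·17·24 = 6528.
Length 3: L₁..L₃: k=1: 0+4080+3·15·17=4845; k=2: 720+0+3·16·17=1536 → min 1536 | L₂..L₄: k=2: 0+6528+15·16·24=12288; k=3: 4080+0+15·17·24=10200 → min 10200.
Length 4: L₁..L₄: k=1: 0+10200+3·15·24=11280; k=2: 720+6528+3·16·24=8400; k=3: 1536+0+3·17·24=2760 → min 2760.
Optimal order: (((L₁·L₂)·L₃)·L₄) with cost 2760.

2760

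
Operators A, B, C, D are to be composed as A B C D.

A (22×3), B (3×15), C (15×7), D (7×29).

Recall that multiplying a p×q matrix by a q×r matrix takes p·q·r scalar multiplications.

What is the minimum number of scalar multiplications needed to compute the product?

2838

Adjacent pairs: AB = 22·3·15 = 990; BC = 3·15·7 = 315; CD = 15·7·29 = 3045.
Length 3: A..C: k=1: 0+315+22·3·7=777; k=2: 990+0+22·15·7=3300 → min 777 | B..D: k=2: 0+3045+3·15·29=4350; k=3: 315+0+3·7·29=924 → min 924.
Length 4: A..D: k=1: 0+924+22·3·29=2838; k=2: 990+3045+22·15·29=13605; k=3: 777+0+22·7·29=5243 → min 2838.
Optimal order: (A ((B C) D)) with cost 2838.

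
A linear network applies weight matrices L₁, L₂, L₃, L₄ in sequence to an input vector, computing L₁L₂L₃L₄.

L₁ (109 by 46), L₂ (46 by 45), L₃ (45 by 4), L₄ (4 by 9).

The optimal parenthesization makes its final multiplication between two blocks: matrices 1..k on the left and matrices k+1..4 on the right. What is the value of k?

Adjacent pairs: L₁L₂ = 109·46·45 = 225630; L₂L₃ = 46·45·4 = 8280; L₃L₄ = 45·4·9 = 1620.
Length 3: L₁..L₃: k=1: 0+8280+109·46·4=28336; k=2: 225630+0+109·45·4=245250 → min 28336 | L₂..L₄: k=2: 0+1620+46·45·9=20250; k=3: 8280+0+46·4·9=9936 → min 9936.
Top-level splits: k=1: (L₁..L₁)·(L₂..L₄) → 0+9936+109·46·9 = 55062; k=2: (L₁..L₂)·(L₃..L₄) → 225630+1620+109·45·9 = 271395; k=3: (L₁..L₃)·(L₄..L₄) → 28336+0+109·4·9 = 32260.
Best split is after L₃, i.e. k = 3.

3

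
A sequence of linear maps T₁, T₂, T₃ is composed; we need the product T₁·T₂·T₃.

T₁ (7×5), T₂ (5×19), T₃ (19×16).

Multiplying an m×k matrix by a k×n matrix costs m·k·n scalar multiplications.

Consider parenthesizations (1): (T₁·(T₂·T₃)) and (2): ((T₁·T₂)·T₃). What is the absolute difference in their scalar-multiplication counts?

713

Order (1) = (T₁·(T₂·T₃)): (T₂·T₃): 5×19 by 19×16 → 5×16, cost 5·19·16 = 1520; (T₁·(T₂·T₃)): 7×5 by 5×16 → 7×16, cost 7·5·16 = 560; cumulative 2080. Total 2080.
Order (2) = ((T₁·T₂)·T₃): (T₁·T₂): 7×5 by 5×19 → 7×19, cost 7·5·19 = 665; ((T₁·T₂)·T₃): 7×19 by 19×16 → 7×16, cost 7·19·16 = 2128; cumulative 2793. Total 2793.
Difference: |2080 − 2793| = 713.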